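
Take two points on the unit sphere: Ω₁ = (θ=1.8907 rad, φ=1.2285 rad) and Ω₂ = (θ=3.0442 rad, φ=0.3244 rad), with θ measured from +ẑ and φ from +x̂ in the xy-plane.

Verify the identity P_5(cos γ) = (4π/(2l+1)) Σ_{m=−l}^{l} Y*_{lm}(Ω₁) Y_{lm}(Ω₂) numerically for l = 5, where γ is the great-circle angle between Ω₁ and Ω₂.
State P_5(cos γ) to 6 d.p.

0.305080

Term-by-term m-sum for l=5 (normalisation 4π/11 = 1.142397):
  term(m=-5) = (-0.000000, -0.000001)   from Y*(Ω₁)=(0.354216, -0.050164), Y(Ω₂)=(-0.000000, -0.000004)
  term(m=-4) = (-0.000044, -0.000022)   from Y*(Ω₁)=(-0.075049, 0.367191), Y(Ω₂)=(-0.000035, 0.000126)
  term(m=-3) = (0.000074, -0.000034)   from Y*(Ω₁)=(0.027840, 0.016837), Y(Ω₂)=(0.001416, -0.002081)
  term(m=-2) = (0.002498, -0.010323)   from Y*(Ω₁)=(-0.261664, 0.213593), Y(Ω₂)=(-0.025056, 0.019000)
  term(m=-1) = (-0.008116, -0.010314)   from Y*(Ω₁)=(-0.018281, -0.051305), Y(Ω₂)=(0.228395, -0.076805)
  term(m=+0) = (0.278227, 0.000000)   from Y*(Ω₁)=(-0.319730, -0.000000), Y(Ω₂)=(-0.870193, 0.000000)
  term(m=+1) = (-0.008116, 0.010314)   from Y*(Ω₁)=(0.018281, -0.051305), Y(Ω₂)=(-0.228395, -0.076805)
  term(m=+2) = (0.002498, 0.010323)   from Y*(Ω₁)=(-0.261664, -0.213593), Y(Ω₂)=(-0.025056, -0.019000)
  term(m=+3) = (0.000074, 0.000034)   from Y*(Ω₁)=(-0.027840, 0.016837), Y(Ω₂)=(-0.001416, -0.002081)
  term(m=+4) = (-0.000044, 0.000022)   from Y*(Ω₁)=(-0.075049, -0.367191), Y(Ω₂)=(-0.000035, -0.000126)
  term(m=+5) = (-0.000000, 0.000001)   from Y*(Ω₁)=(-0.354216, -0.050164), Y(Ω₂)=(0.000000, -0.000004)
Total Σ_m = (0.267052, 0.000000). Multiply by 1.142397: (0.305080, 0.000000). P_5(cos γ) = 0.305080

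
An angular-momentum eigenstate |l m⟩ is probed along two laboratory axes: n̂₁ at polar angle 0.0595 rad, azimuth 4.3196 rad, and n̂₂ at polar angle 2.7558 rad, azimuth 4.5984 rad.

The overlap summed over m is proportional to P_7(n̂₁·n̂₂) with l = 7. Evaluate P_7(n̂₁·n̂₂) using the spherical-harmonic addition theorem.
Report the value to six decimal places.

Term-by-term m-sum for l=7 (normalisation 4π/15 = 0.837758):
  term(m=-7) = -0.00000 - 0.00000j   from Y*(Ω₁)=0.00000 - 0.00000j, Y(Ω₂)=0.00038 - 0.00037j
  term(m=-6) = 0.00000 + 0.00000j   from Y*(Ω₁)=0.00000 + 0.00000j, Y(Ω₂)=0.00381 + 0.00311j
  term(m=-5) = 0.00000 - 0.00000j   from Y*(Ω₁)=-0.00000 + 0.00000j, Y(Ω₂)=-0.01518 + 0.02368j
  term(m=-4) = -0.00000 + 0.00001j   from Y*(Ω₁)=-0.00000 - 0.00009j, Y(Ω₂)=-0.09987 - 0.04898j
  term(m=-3) = 0.00038 - 0.00042j   from Y*(Ω₁)=0.00170 + 0.00070j, Y(Ω₂)=0.10223 - 0.28720j
  term(m=-2) = -0.01182 + 0.00737j   from Y*(Ω₁)=-0.01850 + 0.01851j, Y(Ω₂)=0.51878 + 0.12036j
  term(m=-1) = 0.09592 - 0.02746j   from Y*(Ω₁)=-0.09084 - 0.21925j, Y(Ω₂)=-0.04782 + 0.41769j
  term(m=+0) = 0.25593 + 0.00000j   from Y*(Ω₁)=1.03906 + 0.00000j, Y(Ω₂)=0.24631 + 0.00000j
  term(m=+1) = 0.09592 + 0.02746j   from Y*(Ω₁)=0.09084 - 0.21925j, Y(Ω₂)=0.04782 + 0.41769j
  term(m=+2) = -0.01182 - 0.00737j   from Y*(Ω₁)=-0.01850 - 0.01851j, Y(Ω₂)=0.51878 - 0.12036j
  term(m=+3) = 0.00038 + 0.00042j   from Y*(Ω₁)=-0.00170 + 0.00070j, Y(Ω₂)=-0.10223 - 0.28720j
  term(m=+4) = -0.00000 - 0.00001j   from Y*(Ω₁)=-0.00000 + 0.00009j, Y(Ω₂)=-0.09987 + 0.04898j
  term(m=+5) = 0.00000 + 0.00000j   from Y*(Ω₁)=0.00000 + 0.00000j, Y(Ω₂)=0.01518 + 0.02368j
  term(m=+6) = 0.00000 - 0.00000j   from Y*(Ω₁)=0.00000 - 0.00000j, Y(Ω₂)=0.00381 - 0.00311j
  term(m=+7) = -0.00000 + 0.00000j   from Y*(Ω₁)=-0.00000 - 0.00000j, Y(Ω₂)=-0.00038 - 0.00037j
Accumulated sum 0.42487 - 0.00000j; after 4π/(2l+1) scaling, 0.35594 - 0.00000j ⇒ P_7 = 0.355942

0.355942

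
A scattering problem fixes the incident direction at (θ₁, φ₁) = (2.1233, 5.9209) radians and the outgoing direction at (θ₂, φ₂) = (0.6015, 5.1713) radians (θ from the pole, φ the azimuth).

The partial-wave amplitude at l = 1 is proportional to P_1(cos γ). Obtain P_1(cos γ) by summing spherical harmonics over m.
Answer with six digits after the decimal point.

-0.080133

Expand P_1 via completeness: Σ_{m} conj(Y_{1,m}) at Ω₁ times Y_{1,m} at Ω₂ —
  m=-1: 0.27500 - 0.10423j × 0.08660 + 0.17528j = 0.04209 + 0.03918j  (running Σ = 0.04209 + 0.03918j)
  m=0: -0.25643 + 0.00000j × 0.40285 + 0.00000j = -0.10330 + 0.00000j  (running Σ = -0.06122 + 0.03918j)
  m=1: -0.27500 - 0.10423j × -0.08660 + 0.17528j = 0.04209 - 0.03918j  (running Σ = -0.01913 + 0.00000j)
Σ over m = -0.01913 + 0.00000j; ×(4π/3) → -0.08013 + 0.00000j. Real part: -0.080133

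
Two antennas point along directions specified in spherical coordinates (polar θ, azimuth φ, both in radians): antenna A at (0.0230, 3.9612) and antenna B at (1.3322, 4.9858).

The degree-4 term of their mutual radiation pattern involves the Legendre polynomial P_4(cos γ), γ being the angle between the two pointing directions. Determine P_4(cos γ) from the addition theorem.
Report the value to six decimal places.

0.161094

Summing Y*_{l m}(θ₁,φ₁)·Y_{l m}(θ₂,φ₂) over m ∈ [−4, 4]; prefactor 4π/(2·4+1) = 1.396263:
  m=-4: Y*=-0.00000 - 0.00000j  Y=0.18116 - 0.35042j  product -0.00000 + 0.00000j
  m=-3: Y*=0.00001 - 0.00001j  Y=-0.19846 - 0.18510j  product -0.00000 - 0.00000j
  m=-2: Y*=-0.00007 + 0.00106j  Y=0.16430 - 0.10002j  product 0.00009 + 0.00018j
  m=-1: Y*=-0.02967 - 0.03177j  Y=-0.07654 - 0.27292j  product -0.00640 + 0.01053j
  m=+0: Y*=0.84405 + 0.00000j  Y=0.15165 + 0.00000j  product 0.12800 + 0.00000j
  m=+1: Y*=0.02967 - 0.03177j  Y=0.07654 - 0.27292j  product -0.00640 - 0.01053j
  m=+2: Y*=-0.00007 - 0.00106j  Y=0.16430 + 0.10002j  product 0.00009 - 0.00018j
  m=+3: Y*=-0.00001 - 0.00001j  Y=0.19846 - 0.18510j  product -0.00000 + 0.00000j
  m=+4: Y*=-0.00000 + 0.00000j  Y=0.18116 + 0.35042j  product -0.00000 - 0.00000j
Σ over m = 0.11538 - 0.00000j; ×(4π/9) → 0.16109 - 0.00000j. Real part: 0.161094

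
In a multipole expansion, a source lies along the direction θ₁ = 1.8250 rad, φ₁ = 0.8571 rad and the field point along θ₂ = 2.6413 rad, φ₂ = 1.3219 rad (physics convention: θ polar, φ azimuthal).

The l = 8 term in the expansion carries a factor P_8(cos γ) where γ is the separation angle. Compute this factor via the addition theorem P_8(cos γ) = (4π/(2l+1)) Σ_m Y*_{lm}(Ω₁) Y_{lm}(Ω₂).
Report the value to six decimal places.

0.284538

Term-by-term m-sum for l=8 (normalisation 4π/17 = 0.739198):
  term(m=-8) = -0.000481+0.000313i   from Y*(Ω₁)=+0.333376+0.215387i, Y(Ω₂)=-0.000590+0.001319i
  term(m=-7) = -0.004333+0.000487i   from Y*(Ω₁)=-0.396035+0.115377i, Y(Ω₂)=+0.010416+0.001804i
  term(m=-6) = +0.000722+0.000266i   from Y*(Ω₁)=-0.006634+0.014457i, Y(Ω₂)=-0.003741-0.048226i
  term(m=-5) = +0.037747+0.040259i   from Y*(Ω₁)=-0.147514-0.324305i, Y(Ω₂)=-0.146726+0.049654i
  term(m=-4) = +0.011338+0.038218i   from Y*(Ω₁)=+0.109416+0.032271i, Y(Ω₂)=+0.190110+0.293223i
  term(m=-3) = +0.027261-0.152937i   from Y*(Ω₁)=+0.253419-0.162539i, Y(Ω₂)=+0.350470-0.378710i
  term(m=-2) = +0.036250-0.048566i   from Y*(Ω₁)=-0.023801+0.164830i, Y(Ω₂)=-0.319732-0.173755i
  term(m=-1) = +0.044389-0.022258i   from Y*(Ω₁)=+0.177830+0.205353i, Y(Ω₂)=+0.045029-0.177164i
  term(m=+0) = +0.079142+0.000000i   from Y*(Ω₁)=-0.180846-0.000000i, Y(Ω₂)=-0.437618+0.000000i
  term(m=+1) = +0.044389+0.022258i   from Y*(Ω₁)=-0.177830+0.205353i, Y(Ω₂)=-0.045029-0.177164i
  term(m=+2) = +0.036250+0.048566i   from Y*(Ω₁)=-0.023801-0.164830i, Y(Ω₂)=-0.319732+0.173755i
  term(m=+3) = +0.027261+0.152937i   from Y*(Ω₁)=-0.253419-0.162539i, Y(Ω₂)=-0.350470-0.378710i
  term(m=+4) = +0.011338-0.038218i   from Y*(Ω₁)=+0.109416-0.032271i, Y(Ω₂)=+0.190110-0.293223i
  term(m=+5) = +0.037747-0.040259i   from Y*(Ω₁)=+0.147514-0.324305i, Y(Ω₂)=+0.146726+0.049654i
  term(m=+6) = +0.000722-0.000266i   from Y*(Ω₁)=-0.006634-0.014457i, Y(Ω₂)=-0.003741+0.048226i
  term(m=+7) = -0.004333-0.000487i   from Y*(Ω₁)=+0.396035+0.115377i, Y(Ω₂)=-0.010416+0.001804i
  term(m=+8) = -0.000481-0.000313i   from Y*(Ω₁)=+0.333376-0.215387i, Y(Ω₂)=-0.000590-0.001319i
Accumulated sum +0.384928-0.000000i; after 4π/(2l+1) scaling, +0.284538-0.000000i ⇒ P_8 = 0.284538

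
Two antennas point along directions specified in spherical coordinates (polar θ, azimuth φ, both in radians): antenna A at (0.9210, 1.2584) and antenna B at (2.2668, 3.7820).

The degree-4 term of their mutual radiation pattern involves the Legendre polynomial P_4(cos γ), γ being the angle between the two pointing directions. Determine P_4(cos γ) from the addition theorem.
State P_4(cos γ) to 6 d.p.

Addition theorem: P_4(cos γ) = (4π/9) Σ_m Y*_{lm}(Ω₁) Y_{lm}(Ω₂), m = −4…4:
  term(m=-4) = -0.021402+0.016943i   from Y*(Ω₁)=+0.056149-0.168752i, Y(Ω₂)=-0.128385-0.084107i
  term(m=-3) = -0.038737+0.133115i   from Y*(Ω₁)=-0.308050-0.226310i, Y(Ω₂)=-0.124511-0.340650i
  term(m=-2) = +0.040271+0.115753i   from Y*(Ω₁)=-0.268739+0.193807i, Y(Ω₂)=+0.105766-0.354451i
  term(m=-1) = +0.002317+0.001647i   from Y*(Ω₁)=-0.030652-0.094905i, Y(Ω₂)=-0.022852+0.017029i
  term(m=+0) = +0.125904+0.000000i   from Y*(Ω₁)=-0.348223-0.000000i, Y(Ω₂)=-0.361561+0.000000i
  term(m=+1) = +0.002317-0.001647i   from Y*(Ω₁)=+0.030652-0.094905i, Y(Ω₂)=+0.022852+0.017029i
  term(m=+2) = +0.040271-0.115753i   from Y*(Ω₁)=-0.268739-0.193807i, Y(Ω₂)=+0.105766+0.354451i
  term(m=+3) = -0.038737-0.133115i   from Y*(Ω₁)=+0.308050-0.226310i, Y(Ω₂)=+0.124511-0.340650i
  term(m=+4) = -0.021402-0.016943i   from Y*(Ω₁)=+0.056149+0.168752i, Y(Ω₂)=-0.128385+0.084107i
Total Σ_m = +0.090802+0.000000i. Multiply by 1.396263: +0.126784+0.000000i. P_4(cos γ) = 0.126784

0.126784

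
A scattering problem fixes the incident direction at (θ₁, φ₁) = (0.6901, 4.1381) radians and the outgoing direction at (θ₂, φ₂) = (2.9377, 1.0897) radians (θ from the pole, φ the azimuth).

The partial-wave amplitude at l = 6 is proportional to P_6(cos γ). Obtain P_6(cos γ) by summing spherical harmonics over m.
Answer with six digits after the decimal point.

-0.318812

Summing Y*_{l m}(θ₁,φ₁)·Y_{l m}(θ₂,φ₂) over m ∈ [−6, 6]; prefactor 4π/(2·6+1) = 0.966644:
  m=-6: (0.030682, -0.009630) × (0.000032, -0.000008) = (0.000001, -0.000001)  (running Σ = (0.000001, -0.000001))
  m=-5: (-0.036013, 0.130049) × (-0.000375, -0.000413) = (0.000067, -0.000034)  (running Σ = (0.000068, -0.000034))
  m=-4: (-0.215694, -0.242794) × (-0.001983, 0.005373) = (0.001732, -0.000677)  (running Σ = (0.001800, -0.000712))
  m=-3: (0.453762, -0.069541) × (0.039652, -0.005084) = (0.017639, -0.005064)  (running Σ = (0.019439, -0.005776))
  m=-2: (-0.106391, 0.236828) × (-0.107549, -0.154338) = (0.047994, -0.009050)  (running Σ = (0.067433, -0.014826))
  m=-1: (0.128525, 0.198636) × (-0.248719, 0.476469) = (-0.126611, 0.011833)  (running Σ = (-0.059177, -0.002993))
  m=0: (-0.341818, -0.000000) × (0.618630, 0.000000) = (-0.211458, -0.000000)  (running Σ = (-0.270636, -0.002993))
  m=1: (-0.128525, 0.198636) × (0.248719, 0.476469) = (-0.126611, -0.011833)  (running Σ = (-0.397246, -0.014826))
  m=2: (-0.106391, -0.236828) × (-0.107549, 0.154338) = (0.047994, 0.009050)  (running Σ = (-0.349253, -0.005776))
  m=3: (-0.453762, -0.069541) × (-0.039652, -0.005084) = (0.017639, 0.005064)  (running Σ = (-0.331614, -0.000712))
  m=4: (-0.215694, 0.242794) × (-0.001983, -0.005373) = (0.001732, 0.000677)  (running Σ = (-0.329881, -0.000034))
  m=5: (0.036013, 0.130049) × (0.000375, -0.000413) = (0.000067, 0.000034)  (running Σ = (-0.329814, -0.000001))
  m=6: (0.030682, 0.009630) × (0.000032, 0.000008) = (0.000001, 0.000001)  (running Σ = (-0.329813, 0.000000))
Σ over m = (-0.329813, 0.000000); ×(4π/13) → (-0.318812, 0.000000). Real part: -0.318812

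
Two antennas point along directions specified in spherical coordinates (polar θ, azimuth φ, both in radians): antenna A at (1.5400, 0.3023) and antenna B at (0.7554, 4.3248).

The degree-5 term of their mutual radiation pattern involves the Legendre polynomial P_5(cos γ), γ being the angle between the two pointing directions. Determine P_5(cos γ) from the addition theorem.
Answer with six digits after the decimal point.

Expand P_5 via completeness: Σ_{m} conj(Y_{5,m}) at Ω₁ times Y_{5,m} at Ω₂ —
  term(m=-5) = +0.009863-0.031019i   from Y*(Ω₁)=+0.027440+0.462219i, Y(Ω₂)=-0.065611-0.025233i
  term(m=-4) = -0.009880+0.003970i   from Y*(Ω₁)=+0.015958+0.042190i, Y(Ω₂)=+0.004825+0.236001i
  term(m=-3) = -0.126393-0.068863i   from Y*(Ω₁)=-0.211048-0.269755i, Y(Ω₂)=+0.385743-0.166753i
  term(m=-2) = +0.003377+0.017462i   from Y*(Ω₁)=-0.042771-0.029551i, Y(Ω₂)=-0.244368-0.239423i
  term(m=-1) = +0.023011-0.027888i   from Y*(Ω₁)=+0.301562+0.094045i, Y(Ω₂)=+0.043260-0.105968i
  term(m=+0) = -0.020161+0.000000i   from Y*(Ω₁)=+0.053777-0.000000i, Y(Ω₂)=-0.374889+0.000000i
  term(m=+1) = +0.023011+0.027888i   from Y*(Ω₁)=-0.301562+0.094045i, Y(Ω₂)=-0.043260-0.105968i
  term(m=+2) = +0.003377-0.017462i   from Y*(Ω₁)=-0.042771+0.029551i, Y(Ω₂)=-0.244368+0.239423i
  term(m=+3) = -0.126393+0.068863i   from Y*(Ω₁)=+0.211048-0.269755i, Y(Ω₂)=-0.385743-0.166753i
  term(m=+4) = -0.009880-0.003970i   from Y*(Ω₁)=+0.015958-0.042190i, Y(Ω₂)=+0.004825-0.236001i
  term(m=+5) = +0.009863+0.031019i   from Y*(Ω₁)=-0.027440+0.462219i, Y(Ω₂)=+0.065611-0.025233i
Σ over m = -0.220204+0.000000i; ×(4π/11) → -0.251560+0.000000i. Real part: -0.251560

-0.251560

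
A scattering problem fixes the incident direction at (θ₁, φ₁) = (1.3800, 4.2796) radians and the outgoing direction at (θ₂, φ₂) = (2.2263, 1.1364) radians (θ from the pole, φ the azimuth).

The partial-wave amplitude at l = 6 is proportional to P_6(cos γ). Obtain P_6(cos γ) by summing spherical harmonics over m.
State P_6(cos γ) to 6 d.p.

Summing Y*_{l m}(θ₁,φ₁)·Y_{l m}(θ₂,φ₂) over m ∈ [−6, 6]; prefactor 4π/(2·6+1) = 0.966644:
  term(m=-6) = +0.051891+0.000500i   from Y*(Ω₁)=+0.370144+0.224327i, Y(Ω₂)=+0.103131-0.061151i
  term(m=-5) = +0.092481+0.000743i   from Y*(Ω₁)=-0.240121+0.161872i, Y(Ω₂)=-0.263368-0.180639i
  term(m=-4) = -0.087175-0.000560i   from Y*(Ω₁)=+0.032000+0.197836i, Y(Ω₂)=-0.072217+0.428963i
  term(m=-3) = -0.065489-0.000316i   from Y*(Ω₁)=-0.293293-0.081939i, Y(Ω₂)=+0.207401-0.056866i
  term(m=-2) = -0.028765-0.000092i   from Y*(Ω₁)=-0.080460+0.094520i, Y(Ω₂)=+0.149644+0.176942i
  term(m=-1) = -0.096300-0.000155i   from Y*(Ω₁)=-0.127524-0.276025i, Y(Ω₂)=+0.133294-0.287301i
  term(m=+0) = -0.015555-0.000000i   from Y*(Ω₁)=-0.103013-0.000000i, Y(Ω₂)=+0.150996+0.000000i
  term(m=+1) = -0.096300+0.000155i   from Y*(Ω₁)=+0.127524-0.276025i, Y(Ω₂)=-0.133294-0.287301i
  term(m=+2) = -0.028765+0.000092i   from Y*(Ω₁)=-0.080460-0.094520i, Y(Ω₂)=+0.149644-0.176942i
  term(m=+3) = -0.065489+0.000316i   from Y*(Ω₁)=+0.293293-0.081939i, Y(Ω₂)=-0.207401-0.056866i
  term(m=+4) = -0.087175+0.000560i   from Y*(Ω₁)=+0.032000-0.197836i, Y(Ω₂)=-0.072217-0.428963i
  term(m=+5) = +0.092481-0.000743i   from Y*(Ω₁)=+0.240121+0.161872i, Y(Ω₂)=+0.263368-0.180639i
  term(m=+6) = +0.051891-0.000500i   from Y*(Ω₁)=+0.370144-0.224327i, Y(Ω₂)=+0.103131+0.061151i
Accumulated sum -0.282270+0.000000i; after 4π/(2l+1) scaling, -0.272855+0.000000i ⇒ P_6 = -0.272855

-0.272855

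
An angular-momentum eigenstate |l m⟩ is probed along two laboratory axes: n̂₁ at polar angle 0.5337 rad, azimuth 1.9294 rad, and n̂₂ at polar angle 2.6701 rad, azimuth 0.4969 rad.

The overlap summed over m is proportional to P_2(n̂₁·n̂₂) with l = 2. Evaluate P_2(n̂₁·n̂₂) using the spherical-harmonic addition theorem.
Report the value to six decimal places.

Addition theorem: P_2(cos γ) = (4π/5) Σ_m Y*_{lm}(Ω₁) Y_{lm}(Ω₂), m = −2…2:
  term(m=-2) = (-0.007664, 0.002176)   from Y*(Ω₁)=(-0.075340, -0.065707), Y(Ω₂)=(0.043473, -0.066791)
  term(m=-1) = (-0.014582, -0.104766)   from Y*(Ω₁)=(-0.118752, 0.316833), Y(Ω₂)=(-0.274811, 0.149026)
  term(m=+0) = (0.168095, 0.000000)   from Y*(Ω₁)=(0.385915, -0.000000), Y(Ω₂)=(0.435575, 0.000000)
  term(m=+1) = (-0.014582, 0.104766)   from Y*(Ω₁)=(0.118752, 0.316833), Y(Ω₂)=(0.274811, 0.149026)
  term(m=+2) = (-0.007664, -0.002176)   from Y*(Ω₁)=(-0.075340, 0.065707), Y(Ω₂)=(0.043473, 0.066791)
Accumulated sum (0.123603, 0.000000); after 4π/(2l+1) scaling, (0.310649, 0.000000) ⇒ P_2 = 0.310649

0.310649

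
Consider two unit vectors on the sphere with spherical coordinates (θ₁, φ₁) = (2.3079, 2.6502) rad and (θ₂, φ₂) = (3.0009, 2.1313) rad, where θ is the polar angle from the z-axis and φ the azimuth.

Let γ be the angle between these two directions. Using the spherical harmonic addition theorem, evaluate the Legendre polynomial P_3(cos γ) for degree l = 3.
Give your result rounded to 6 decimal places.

Expand P_3 via completeness: Σ_{m} conj(Y_{3,m}) at Ω₁ times Y_{3,m} at Ω₂ —
  m=-3: -0.01634 + 0.16857j × 0.00114 - 0.00013j = 0.00000 + 0.00019j  (running Σ = 0.00000 + 0.00019j)
  m=-2: -0.20889 + 0.31334j × 0.00865 - 0.01792j = 0.00381 + 0.00645j  (running Σ = 0.00381 + 0.00665j)
  m=-1: -0.26560 + 0.14214j × -0.09400 - 0.14977j = 0.04625 + 0.02642j  (running Σ = 0.05006 + 0.03306j)
  m=0: 0.18589 + 0.00000j × -0.70265 + 0.00000j = -0.13061 + 0.00000j  (running Σ = -0.08055 + 0.03306j)
  m=1: 0.26560 + 0.14214j × 0.09400 - 0.14977j = 0.04625 - 0.02642j  (running Σ = -0.03430 + 0.00665j)
  m=2: -0.20889 - 0.31334j × 0.00865 + 0.01792j = 0.00381 - 0.00645j  (running Σ = -0.03049 + 0.00019j)
  m=3: 0.01634 + 0.16857j × -0.00114 - 0.00013j = 0.00000 - 0.00019j  (running Σ = -0.03049 - 0.00000j)
Σ over m = -0.03049 - 0.00000j; ×(4π/7) → -0.05473 - 0.00000j. Real part: -0.054728

-0.054728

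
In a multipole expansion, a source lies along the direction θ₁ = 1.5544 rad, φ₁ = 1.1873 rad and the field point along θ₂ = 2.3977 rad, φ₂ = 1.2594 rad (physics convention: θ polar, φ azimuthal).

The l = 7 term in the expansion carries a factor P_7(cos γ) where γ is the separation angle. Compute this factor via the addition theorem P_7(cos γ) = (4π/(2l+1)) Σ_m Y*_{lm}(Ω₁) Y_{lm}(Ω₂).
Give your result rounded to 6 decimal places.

0.248057

Summing Y*_{l m}(θ₁,φ₁)·Y_{l m}(θ₂,φ₂) over m ∈ [−7, 7]; prefactor 4π/(2·7+1) = 0.837758:
  term(m=-7) = +0.014276-0.007886i   from Y*(Ω₁)=-0.220492+0.448278i, Y(Ω₂)=-0.026777-0.018675i
  term(m=-6) = -0.003694+0.001706i   from Y*(Ω₁)=+0.020444+0.022837i, Y(Ω₂)=-0.038919+0.126902i
  term(m=-5) = -0.107872+0.040665i   from Y*(Ω₁)=-0.343661+0.124157i, Y(Ω₂)=+0.315464-0.004358i
  term(m=-4) = +0.015843-0.004700i   from Y*(Ω₁)=-0.001326+0.036010i, Y(Ω₂)=-0.146522-0.434549i
  term(m=-3) = +0.101670-0.022341i   from Y*(Ω₁)=-0.301100-0.134574i, Y(Ω₂)=-0.253803+0.187632i
  term(m=-2) = +0.005287-0.000768i   from Y*(Ω₁)=-0.027643+0.026643i, Y(Ω₂)=-0.113036-0.081175i
  term(m=-1) = +0.122058-0.008816i   from Y*(Ω₁)=-0.118615-0.293985i, Y(Ω₂)=-0.118275+0.367464i
  term(m=+0) = +0.000959+0.000000i   from Y*(Ω₁)=-0.039090-0.000000i, Y(Ω₂)=-0.024545+0.000000i
  term(m=+1) = +0.122058+0.008816i   from Y*(Ω₁)=+0.118615-0.293985i, Y(Ω₂)=+0.118275+0.367464i
  term(m=+2) = +0.005287+0.000768i   from Y*(Ω₁)=-0.027643-0.026643i, Y(Ω₂)=-0.113036+0.081175i
  term(m=+3) = +0.101670+0.022341i   from Y*(Ω₁)=+0.301100-0.134574i, Y(Ω₂)=+0.253803+0.187632i
  term(m=+4) = +0.015843+0.004700i   from Y*(Ω₁)=-0.001326-0.036010i, Y(Ω₂)=-0.146522+0.434549i
  term(m=+5) = -0.107872-0.040665i   from Y*(Ω₁)=+0.343661+0.124157i, Y(Ω₂)=-0.315464-0.004358i
  term(m=+6) = -0.003694-0.001706i   from Y*(Ω₁)=+0.020444-0.022837i, Y(Ω₂)=-0.038919-0.126902i
  term(m=+7) = +0.014276+0.007886i   from Y*(Ω₁)=+0.220492+0.448278i, Y(Ω₂)=+0.026777-0.018675i
Accumulated sum +0.296097+0.000000i; after 4π/(2l+1) scaling, +0.248057+0.000000i ⇒ P_7 = 0.248057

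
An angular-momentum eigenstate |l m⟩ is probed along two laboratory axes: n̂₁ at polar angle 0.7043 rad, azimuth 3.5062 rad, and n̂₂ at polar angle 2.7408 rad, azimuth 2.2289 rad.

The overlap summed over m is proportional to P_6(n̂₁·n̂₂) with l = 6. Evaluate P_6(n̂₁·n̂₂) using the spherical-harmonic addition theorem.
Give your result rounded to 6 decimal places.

0.097448

Term-by-term m-sum for l=6 (normalisation 4π/13 = 0.966644):
  term(m=-6) = +0.000011+0.000060i   from Y*(Ω₁)=-0.020594+0.029040i, Y(Ω₂)=+0.001178-0.001230i
  term(m=-5) = -0.002011-0.000208i   from Y*(Ω₁)=+0.036225-0.140553i, Y(Ω₂)=-0.002067-0.013774i
  term(m=-4) = +0.008988-0.021449i   from Y*(Ω₁)=+0.037890+0.335781i, Y(Ω₂)=-0.060093-0.033549i
  term(m=-3) = +0.079319+0.065506i   from Y*(Ω₁)=-0.209614-0.405623i, Y(Ω₂)=-0.207213+0.088468i
  term(m=-2) = -0.089364+0.059446i   from Y*(Ω₁)=+0.170688+0.152510i, Y(Ω₂)=-0.118092+0.453787i
  term(m=-1) = +0.036956+0.122280i   from Y*(Ω₁)=+0.245498+0.093700i, Y(Ω₂)=+0.297329+0.384608i
  term(m=+0) = +0.033011+0.000000i   from Y*(Ω₁)=-0.318822-0.000000i, Y(Ω₂)=-0.103542+0.000000i
  term(m=+1) = +0.036956-0.122280i   from Y*(Ω₁)=-0.245498+0.093700i, Y(Ω₂)=-0.297329+0.384608i
  term(m=+2) = -0.089364-0.059446i   from Y*(Ω₁)=+0.170688-0.152510i, Y(Ω₂)=-0.118092-0.453787i
  term(m=+3) = +0.079319-0.065506i   from Y*(Ω₁)=+0.209614-0.405623i, Y(Ω₂)=+0.207213+0.088468i
  term(m=+4) = +0.008988+0.021449i   from Y*(Ω₁)=+0.037890-0.335781i, Y(Ω₂)=-0.060093+0.033549i
  term(m=+5) = -0.002011+0.000208i   from Y*(Ω₁)=-0.036225-0.140553i, Y(Ω₂)=+0.002067-0.013774i
  term(m=+6) = +0.000011-0.000060i   from Y*(Ω₁)=-0.020594-0.029040i, Y(Ω₂)=+0.001178+0.001230i
Total Σ_m = +0.100811+0.000000i. Multiply by 0.966644: +0.097448+0.000000i. P_6(cos γ) = 0.097448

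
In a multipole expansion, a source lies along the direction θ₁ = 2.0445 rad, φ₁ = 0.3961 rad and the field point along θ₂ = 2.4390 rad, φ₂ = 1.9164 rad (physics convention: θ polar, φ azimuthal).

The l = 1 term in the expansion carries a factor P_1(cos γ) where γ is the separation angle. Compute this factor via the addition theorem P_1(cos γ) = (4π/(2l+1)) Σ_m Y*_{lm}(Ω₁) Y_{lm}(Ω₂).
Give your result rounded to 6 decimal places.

0.377172

Term-by-term m-sum for l=1 (normalisation 4π/3 = 4.188790):
  m=-1: Y*=+0.283645+0.118621i  Y=-0.075632-0.210057i  product +0.003465-0.068553i
  m=+0: Y*=-0.222893-0.000000i  Y=-0.372886+0.000000i  product +0.083114+0.000000i
  m=+1: Y*=-0.283645+0.118621i  Y=+0.075632-0.210057i  product +0.003465+0.068553i
Σ over m = +0.090043+0.000000i; ×(4π/3) → +0.377172+0.000000i. Real part: 0.377172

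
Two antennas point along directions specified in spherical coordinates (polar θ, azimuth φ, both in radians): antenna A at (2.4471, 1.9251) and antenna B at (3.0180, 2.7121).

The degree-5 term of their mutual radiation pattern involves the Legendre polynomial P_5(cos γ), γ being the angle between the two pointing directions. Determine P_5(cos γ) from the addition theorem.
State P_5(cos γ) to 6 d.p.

Term-by-term m-sum for l=5 (normalisation 4π/11 = 1.142397):
  [-5]  conj(Y_{5,-5})(Ω₁) = -0.048834-0.009936i ; Y_{5,-5}(Ω₂) = +0.000007-0.000011i ; Δ = -0.000000+0.000000i
  [-4]  conj(Y_{5,-4})(Ω₁) = -0.028944-0.186975i ; Y_{5,-4}(Ω₂) = +0.000049-0.000333i ; Δ = -0.000064+0.000000i
  [-3]  conj(Y_{5,-3})(Ω₁) = +0.341807-0.190245i ; Y_{5,-3}(Ω₂) = -0.001420-0.004895i ; Δ = -0.001416-0.001403i
  [-2]  conj(Y_{5,-2})(Ω₁) = +0.312329+0.267700i ; Y_{5,-2}(Ω₂) = -0.032631-0.037824i ; Δ = -0.000066-0.020549i
  [-1]  conj(Y_{5,-1})(Ω₁) = -0.003874+0.010473i ; Y_{5,-1}(Ω₂) = -0.272080-0.124615i ; Δ = +0.002359-0.002367i
  [+0]  conj(Y_{5,0})(Ω₁) = +0.392511-0.000000i ; Y_{5,0}(Ω₂) = -0.831382+0.000000i ; Δ = -0.326327+0.000000i
  [+1]  conj(Y_{5,1})(Ω₁) = +0.003874+0.010473i ; Y_{5,1}(Ω₂) = +0.272080-0.124615i ; Δ = +0.002359+0.002367i
  [+2]  conj(Y_{5,2})(Ω₁) = +0.312329-0.267700i ; Y_{5,2}(Ω₂) = -0.032631+0.037824i ; Δ = -0.000066+0.020549i
  [+3]  conj(Y_{5,3})(Ω₁) = -0.341807-0.190245i ; Y_{5,3}(Ω₂) = +0.001420-0.004895i ; Δ = -0.001416+0.001403i
  [+4]  conj(Y_{5,4})(Ω₁) = -0.028944+0.186975i ; Y_{5,4}(Ω₂) = +0.000049+0.000333i ; Δ = -0.000064-0.000000i
  [+5]  conj(Y_{5,5})(Ω₁) = +0.048834-0.009936i ; Y_{5,5}(Ω₂) = -0.000007-0.000011i ; Δ = -0.000000-0.000000i
Total Σ_m = -0.324702+0.000000i. Multiply by 1.142397: -0.370938+0.000000i. P_5(cos γ) = -0.370938

-0.370938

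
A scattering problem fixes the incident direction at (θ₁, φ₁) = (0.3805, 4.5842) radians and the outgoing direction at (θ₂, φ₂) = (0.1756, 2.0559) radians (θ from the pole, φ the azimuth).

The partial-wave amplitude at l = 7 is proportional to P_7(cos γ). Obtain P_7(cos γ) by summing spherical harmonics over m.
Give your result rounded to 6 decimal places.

-0.406583

Expand P_7 via completeness: Σ_{m} conj(Y_{7,m}) at Ω₁ times Y_{7,m} at Ω₂ —
  [-7]  conj(Y_{7,-7})(Ω₁) = 0.00038 + 0.00030j ; Y_{7,-7}(Ω₂) = -0.00000 - 0.00000j ; Δ = 0.00000 - 0.00000j
  [-6]  conj(Y_{7,-6})(Ω₁) = -0.00328 + 0.00317j ; Y_{7,-6}(Ω₂) = 0.00005 + 0.00001j ; Δ = -0.00000 + 0.00000j
  [-5]  conj(Y_{7,-5})(Ω₁) = -0.01582 - 0.02121j ; Y_{7,-5}(Ω₂) = -0.00045 + 0.00052j ; Δ = 0.00002 + 0.00000j
  [-4]  conj(Y_{7,-4})(Ω₁) = 0.09270 - 0.05219j ; Y_{7,-4}(Ω₂) = -0.00233 - 0.00603j ; Δ = -0.00053 - 0.00044j
  [-3]  conj(Y_{7,-3})(Ω₁) = 0.11135 + 0.27514j ; Y_{7,-3}(Ω₂) = 0.04302 + 0.00499j ; Δ = 0.00342 + 0.01239j
  [-2]  conj(Y_{7,-2})(Ω₁) = -0.51255 + 0.13436j ; Y_{7,-2}(Ω₂) = -0.11362 + 0.16587j ; Δ = 0.03595 - 0.10028j
  [-1]  conj(Y_{7,-1})(Ω₁) = -0.05567 - 0.43189j ; Y_{7,-1}(Ω₂) = -0.26818 - 0.50878j ; Δ = -0.20480 + 0.14415j
  [+0]  conj(Y_{7,0})(Ω₁) = -0.22936 + 0.00000j ; Y_{7,0}(Ω₂) = 0.66890 + 0.00000j ; Δ = -0.15342 + 0.00000j
  [+1]  conj(Y_{7,1})(Ω₁) = 0.05567 - 0.43189j ; Y_{7,1}(Ω₂) = 0.26818 - 0.50878j ; Δ = -0.20480 - 0.14415j
  [+2]  conj(Y_{7,2})(Ω₁) = -0.51255 - 0.13436j ; Y_{7,2}(Ω₂) = -0.11362 - 0.16587j ; Δ = 0.03595 + 0.10028j
  [+3]  conj(Y_{7,3})(Ω₁) = -0.11135 + 0.27514j ; Y_{7,3}(Ω₂) = -0.04302 + 0.00499j ; Δ = 0.00342 - 0.01239j
  [+4]  conj(Y_{7,4})(Ω₁) = 0.09270 + 0.05219j ; Y_{7,4}(Ω₂) = -0.00233 + 0.00603j ; Δ = -0.00053 + 0.00044j
  [+5]  conj(Y_{7,5})(Ω₁) = 0.01582 - 0.02121j ; Y_{7,5}(Ω₂) = 0.00045 + 0.00052j ; Δ = 0.00002 - 0.00000j
  [+6]  conj(Y_{7,6})(Ω₁) = -0.00328 - 0.00317j ; Y_{7,6}(Ω₂) = 0.00005 - 0.00001j ; Δ = -0.00000 - 0.00000j
  [+7]  conj(Y_{7,7})(Ω₁) = -0.00038 + 0.00030j ; Y_{7,7}(Ω₂) = 0.00000 - 0.00000j ; Δ = 0.00000 + 0.00000j
Total Σ_m = -0.48532 + 0.00000j. Multiply by 0.837758: -0.40658 + 0.00000j. P_7(cos γ) = -0.406583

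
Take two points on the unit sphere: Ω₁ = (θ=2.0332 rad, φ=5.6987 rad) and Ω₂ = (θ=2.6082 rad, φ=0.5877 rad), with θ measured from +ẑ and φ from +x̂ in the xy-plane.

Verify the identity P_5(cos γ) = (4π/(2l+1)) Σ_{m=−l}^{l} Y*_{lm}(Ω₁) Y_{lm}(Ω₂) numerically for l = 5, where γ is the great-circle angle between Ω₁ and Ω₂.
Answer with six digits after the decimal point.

Summing Y*_{l m}(θ₁,φ₁)·Y_{l m}(θ₂,φ₂) over m ∈ [−5, 5]; prefactor 4π/(2·5+1) = 1.142397:
  m=-5: Y*=(-0.260136, -0.057944)  Y=(-0.015449, -0.003181)  product (0.003834, 0.001723)
  m=-4: Y*=(0.291571, 0.302415)  Y=(0.059407, 0.060051)  product (-0.000839, 0.035475)
  m=-3: Y*=(-0.035635, -0.192916)  Y=(-0.049307, -0.253233)  product (-0.047096, 0.018536)
  m=-2: Y*=(0.095444, -0.224601)  Y=(-0.177931, 0.426308)  product (0.078767, 0.080652)
  m=-1: Y*=(-0.228164, 0.150953)  Y=(0.293383, -0.195461)  product (-0.037434, 0.088884)
  m=+0: Y*=(-0.185971, -0.000000)  Y=(0.228285, 0.000000)  product (-0.042454, -0.000000)
  m=+1: Y*=(0.228164, 0.150953)  Y=(-0.293383, -0.195461)  product (-0.037434, -0.088884)
  m=+2: Y*=(0.095444, 0.224601)  Y=(-0.177931, -0.426308)  product (0.078767, -0.080652)
  m=+3: Y*=(0.035635, -0.192916)  Y=(0.049307, -0.253233)  product (-0.047096, -0.018536)
  m=+4: Y*=(0.291571, -0.302415)  Y=(0.059407, -0.060051)  product (-0.000839, -0.035475)
  m=+5: Y*=(0.260136, -0.057944)  Y=(0.015449, -0.003181)  product (0.003834, -0.001723)
Σ over m = (-0.047989, -0.000000); ×(4π/11) → (-0.054823, -0.000000). Real part: -0.054823

-0.054823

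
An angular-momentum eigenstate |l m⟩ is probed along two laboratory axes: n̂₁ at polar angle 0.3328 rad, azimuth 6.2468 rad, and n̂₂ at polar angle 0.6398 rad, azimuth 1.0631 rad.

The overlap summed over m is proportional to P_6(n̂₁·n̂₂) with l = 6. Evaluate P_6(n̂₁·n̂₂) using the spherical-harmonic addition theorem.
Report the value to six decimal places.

Summing Y*_{l m}(θ₁,φ₁)·Y_{l m}(θ₂,φ₂) over m ∈ [−6, 6]; prefactor 4π/(2·6+1) = 0.966644:
  [-6]  conj(Y_{6,-6})(Ω₁) = +0.000573-0.000127i ; Y_{6,-6}(Ω₂) = +0.021779-0.002084i ; Δ = +0.000012-0.000004i
  [-5]  conj(Y_{6,-5})(Ω₁) = +0.005788-0.001065i ; Y_{6,-5}(Ω₂) = +0.057762+0.083870i ; Δ = +0.000424+0.000424i
  [-4]  conj(Y_{6,-4})(Ω₁) = +0.035489-0.005202i ; Y_{6,-4}(Ω₂) = -0.122337+0.246929i ; Δ = -0.003057+0.009400i
  [-3]  conj(Y_{6,-3})(Ω₁) = +0.145652-0.015962i ; Y_{6,-3}(Ω₂) = -0.453101+0.021633i ; Δ = -0.065650+0.010383i
  [-2]  conj(Y_{6,-2})(Ω₁) = +0.390124-0.028440i ; Y_{6,-2}(Ω₂) = -0.188741-0.304144i ; Δ = -0.082282-0.113286i
  [-1]  conj(Y_{6,-1})(Ω₁) = +0.576326-0.020979i ; Y_{6,-1}(Ω₂) = -0.061331+0.110240i ; Δ = -0.033034+0.064821i
  [+0]  conj(Y_{6,0})(Ω₁) = +0.133160-0.000000i ; Y_{6,0}(Ω₂) = -0.401632+0.000000i ; Δ = -0.053481+0.000000i
  [+1]  conj(Y_{6,1})(Ω₁) = -0.576326-0.020979i ; Y_{6,1}(Ω₂) = +0.061331+0.110240i ; Δ = -0.033034-0.064821i
  [+2]  conj(Y_{6,2})(Ω₁) = +0.390124+0.028440i ; Y_{6,2}(Ω₂) = -0.188741+0.304144i ; Δ = -0.082282+0.113286i
  [+3]  conj(Y_{6,3})(Ω₁) = -0.145652-0.015962i ; Y_{6,3}(Ω₂) = +0.453101+0.021633i ; Δ = -0.065650-0.010383i
  [+4]  conj(Y_{6,4})(Ω₁) = +0.035489+0.005202i ; Y_{6,4}(Ω₂) = -0.122337-0.246929i ; Δ = -0.003057-0.009400i
  [+5]  conj(Y_{6,5})(Ω₁) = -0.005788-0.001065i ; Y_{6,5}(Ω₂) = -0.057762+0.083870i ; Δ = +0.000424-0.000424i
  [+6]  conj(Y_{6,6})(Ω₁) = +0.000573+0.000127i ; Y_{6,6}(Ω₂) = +0.021779+0.002084i ; Δ = +0.000012+0.000004i
Σ over m = -0.420656-0.000000i; ×(4π/13) → -0.406624-0.000000i. Real part: -0.406624

-0.406624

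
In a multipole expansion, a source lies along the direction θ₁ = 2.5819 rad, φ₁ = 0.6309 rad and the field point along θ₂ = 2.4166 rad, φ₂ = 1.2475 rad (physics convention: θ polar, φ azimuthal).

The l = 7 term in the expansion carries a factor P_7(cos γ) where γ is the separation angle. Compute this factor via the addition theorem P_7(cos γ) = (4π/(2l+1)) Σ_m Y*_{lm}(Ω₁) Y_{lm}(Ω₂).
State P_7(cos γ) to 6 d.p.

Summing Y*_{l m}(θ₁,φ₁)·Y_{l m}(θ₂,φ₂) over m ∈ [−7, 7]; prefactor 4π/(2·7+1) = 0.837758:
  term(m=-7) = -0.000065+0.000155i   from Y*(Ω₁)=-0.001735-0.005687i, Y(Ω₂)=-0.021705-0.017998i
  term(m=-6) = -0.003587+0.002239i   from Y*(Ω₁)=+0.028403+0.021316i, Y(Ω₂)=-0.042950+0.111069i
  term(m=-5) = -0.038081-0.002234i   from Y*(Ω₁)=-0.129017-0.001665i, Y(Ω₂)=+0.295334+0.013502i
  term(m=-4) = -0.111182-0.089028i   from Y*(Ω₁)=+0.255158-0.181387i, Y(Ω₂)=-0.124689-0.437553i
  term(m=-3) = -0.047098-0.164405i   from Y*(Ω₁)=-0.153734+0.460967i, Y(Ω₂)=-0.290291+0.198986i
  term(m=-2) = -0.010830+0.030852i   from Y*(Ω₁)=-0.110826-0.347177i, Y(Ω₂)=-0.071610-0.054054i
  term(m=-1) = +0.048497-0.034374i   from Y*(Ω₁)=-0.121895-0.089044i, Y(Ω₂)=-0.125103+0.373383i
  term(m=+0) = +0.012959+0.000000i   from Y*(Ω₁)=+0.422264-0.000000i, Y(Ω₂)=+0.030688+0.000000i
  term(m=+1) = +0.048497+0.034374i   from Y*(Ω₁)=+0.121895-0.089044i, Y(Ω₂)=+0.125103+0.373383i
  term(m=+2) = -0.010830-0.030852i   from Y*(Ω₁)=-0.110826+0.347177i, Y(Ω₂)=-0.071610+0.054054i
  term(m=+3) = -0.047098+0.164405i   from Y*(Ω₁)=+0.153734+0.460967i, Y(Ω₂)=+0.290291+0.198986i
  term(m=+4) = -0.111182+0.089028i   from Y*(Ω₁)=+0.255158+0.181387i, Y(Ω₂)=-0.124689+0.437553i
  term(m=+5) = -0.038081+0.002234i   from Y*(Ω₁)=+0.129017-0.001665i, Y(Ω₂)=-0.295334+0.013502i
  term(m=+6) = -0.003587-0.002239i   from Y*(Ω₁)=+0.028403-0.021316i, Y(Ω₂)=-0.042950-0.111069i
  term(m=+7) = -0.000065-0.000155i   from Y*(Ω₁)=+0.001735-0.005687i, Y(Ω₂)=+0.021705-0.017998i
Accumulated sum -0.311734-0.000000i; after 4π/(2l+1) scaling, -0.261158-0.000000i ⇒ P_7 = -0.261158

-0.261158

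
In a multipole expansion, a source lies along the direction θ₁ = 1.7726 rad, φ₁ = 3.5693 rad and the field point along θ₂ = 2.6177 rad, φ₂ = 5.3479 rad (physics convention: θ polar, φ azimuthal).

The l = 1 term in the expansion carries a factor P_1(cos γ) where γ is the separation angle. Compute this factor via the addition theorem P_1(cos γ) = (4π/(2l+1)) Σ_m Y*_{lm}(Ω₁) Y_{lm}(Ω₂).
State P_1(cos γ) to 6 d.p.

0.072440

Addition theorem: P_1(cos γ) = (4π/3) Σ_m Y*_{lm}(Ω₁) Y_{lm}(Ω₂), m = −1…1:
  m=-1: Y*=-0.30799 - 0.14040j  Y=0.10259 + 0.13909j  product -0.01207 - 0.05724j
  m=+0: Y*=-0.09793 + 0.00000j  Y=-0.42307 + 0.00000j  product 0.04143 + 0.00000j
  m=+1: Y*=0.30799 - 0.14040j  Y=-0.10259 + 0.13909j  product -0.01207 + 0.05724j
Accumulated sum 0.01729 + 0.00000j; after 4π/(2l+1) scaling, 0.07244 + 0.00000j ⇒ P_1 = 0.072440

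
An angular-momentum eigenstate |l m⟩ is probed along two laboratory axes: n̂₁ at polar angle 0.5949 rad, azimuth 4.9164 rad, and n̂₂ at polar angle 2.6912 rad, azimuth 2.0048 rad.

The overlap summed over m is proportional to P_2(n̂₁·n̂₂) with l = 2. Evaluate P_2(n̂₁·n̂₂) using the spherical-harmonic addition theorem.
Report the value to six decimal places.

Addition theorem: P_2(cos γ) = (4π/5) Σ_m Y*_{lm}(Ω₁) Y_{lm}(Ω₂), m = −2…2:
  [-2]  conj(Y_{2,-2})(Ω₁) = -0.11136 - 0.04814j ; Y_{2,-2}(Ω₂) = -0.04731 + 0.05585j ; Δ = 0.00796 - 0.00394j
  [-1]  conj(Y_{2,-1})(Ω₁) = 0.07265 - 0.35114j ; Y_{2,-1}(Ω₂) = 0.12732 + 0.27470j ; Δ = 0.10571 - 0.02475j
  [+0]  conj(Y_{2,0})(Ω₁) = 0.33361 + 0.00000j ; Y_{2,0}(Ω₂) = 0.45148 + 0.00000j ; Δ = 0.15062 + 0.00000j
  [+1]  conj(Y_{2,1})(Ω₁) = -0.07265 - 0.35114j ; Y_{2,1}(Ω₂) = -0.12732 + 0.27470j ; Δ = 0.10571 + 0.02475j
  [+2]  conj(Y_{2,2})(Ω₁) = -0.11136 + 0.04814j ; Y_{2,2}(Ω₂) = -0.04731 - 0.05585j ; Δ = 0.00796 + 0.00394j
Total Σ_m = 0.37795 - 0.00000j. Multiply by 2.513274: 0.94988 - 0.00000j. P_2(cos γ) = 0.949885

0.949885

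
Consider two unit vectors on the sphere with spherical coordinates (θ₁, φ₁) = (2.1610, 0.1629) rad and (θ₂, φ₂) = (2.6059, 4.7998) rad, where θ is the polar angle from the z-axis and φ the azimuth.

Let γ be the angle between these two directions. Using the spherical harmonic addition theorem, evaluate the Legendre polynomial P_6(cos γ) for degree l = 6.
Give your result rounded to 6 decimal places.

Summing Y*_{l m}(θ₁,φ₁)·Y_{l m}(θ₂,φ₂) over m ∈ [−6, 6]; prefactor 4π/(2·6+1) = 0.966644:
  m=-6: +0.088846+0.131724i × -0.007396+0.004279i = -0.001221-0.000594i  (running Σ = -0.001221-0.000594i)
  m=-5: -0.253004-0.268175i × -0.021106-0.045176i = -0.006775+0.017090i  (running Σ = -0.007996+0.016496i)
  m=-4: +0.325348+0.248153i × +0.162329-0.059189i = +0.067502+0.021025i  (running Σ = +0.059506+0.037521i)
  m=-3: -0.074709-0.039724i × +0.099146+0.369379i = +0.007266-0.031535i  (running Σ = +0.066772+0.005987i)
  m=-2: -0.300185-0.101414i × -0.479160+0.084632i = +0.152420+0.023188i  (running Σ = +0.219192+0.029175i)
  m=-1: +0.211667+0.034789i × -0.013585-0.155015i = +0.002517-0.033284i  (running Σ = +0.221709-0.004109i)
  m=0: +0.264874-0.000000i × -0.393950+0.000000i = -0.104347+0.000000i  (running Σ = +0.117362-0.004109i)
  m=1: -0.211667+0.034789i × +0.013585-0.155015i = +0.002517+0.033284i  (running Σ = +0.119879+0.029175i)
  m=2: -0.300185+0.101414i × -0.479160-0.084632i = +0.152420-0.023188i  (running Σ = +0.272299+0.005987i)
  m=3: +0.074709-0.039724i × -0.099146+0.369379i = +0.007266+0.031535i  (running Σ = +0.279565+0.037521i)
  m=4: +0.325348-0.248153i × +0.162329+0.059189i = +0.067502-0.021025i  (running Σ = +0.347067+0.016496i)
  m=5: +0.253004-0.268175i × +0.021106-0.045176i = -0.006775-0.017090i  (running Σ = +0.340292-0.000594i)
  m=6: +0.088846-0.131724i × -0.007396-0.004279i = -0.001221+0.000594i  (running Σ = +0.339071+0.000000i)
Total Σ_m = +0.339071+0.000000i. Multiply by 0.966644: +0.327761+0.000000i. P_6(cos γ) = 0.327761

0.327761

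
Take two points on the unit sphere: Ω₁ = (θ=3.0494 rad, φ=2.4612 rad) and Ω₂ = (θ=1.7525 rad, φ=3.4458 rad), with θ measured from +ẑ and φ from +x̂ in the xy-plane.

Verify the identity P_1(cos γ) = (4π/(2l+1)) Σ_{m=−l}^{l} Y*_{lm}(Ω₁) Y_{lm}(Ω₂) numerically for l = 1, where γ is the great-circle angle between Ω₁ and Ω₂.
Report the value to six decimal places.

Addition theorem: P_1(cos γ) = (4π/3) Σ_m Y*_{lm}(Ω₁) Y_{lm}(Ω₂), m = −1…1:
  [-1]  conj(Y_{1,-1})(Ω₁) = -0.02472 + 0.02001j ; Y_{1,-1}(Ω₂) = -0.32420 + 0.10178j ; Δ = 0.00598 - 0.00900j
  [+0]  conj(Y_{1,0})(Ω₁) = -0.48653 + 0.00000j ; Y_{1,0}(Ω₂) = -0.08829 + 0.00000j ; Δ = 0.04296 + 0.00000j
  [+1]  conj(Y_{1,1})(Ω₁) = 0.02472 + 0.02001j ; Y_{1,1}(Ω₂) = 0.32420 + 0.10178j ; Δ = 0.00598 + 0.00900j
Total Σ_m = 0.05492 + 0.00000j. Multiply by 4.188790: 0.23003 + 0.00000j. P_1(cos γ) = 0.230028

0.230028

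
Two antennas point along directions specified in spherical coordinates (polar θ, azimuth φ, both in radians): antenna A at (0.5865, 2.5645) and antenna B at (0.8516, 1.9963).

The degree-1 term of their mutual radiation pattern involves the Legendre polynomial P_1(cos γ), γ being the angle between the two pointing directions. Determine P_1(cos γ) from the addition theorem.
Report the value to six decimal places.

Summing Y*_{l m}(θ₁,φ₁)·Y_{l m}(θ₂,φ₂) over m ∈ [−1, 1]; prefactor 4π/(2·1+1) = 4.188790:
  [-1]  conj(Y_{1,-1})(Ω₁) = -0.160247+0.104324i ; Y_{1,-1}(Ω₂) = -0.107293-0.236750i ; Δ = +0.041892+0.026745i
  [+0]  conj(Y_{1,0})(Ω₁) = +0.406949-0.000000i ; Y_{1,0}(Ω₂) = +0.321882+0.000000i ; Δ = +0.130989+0.000000i
  [+1]  conj(Y_{1,1})(Ω₁) = +0.160247+0.104324i ; Y_{1,1}(Ω₂) = +0.107293-0.236750i ; Δ = +0.041892-0.026745i
Accumulated sum +0.214773+0.000000i; after 4π/(2l+1) scaling, +0.899641+0.000000i ⇒ P_1 = 0.899641

0.899641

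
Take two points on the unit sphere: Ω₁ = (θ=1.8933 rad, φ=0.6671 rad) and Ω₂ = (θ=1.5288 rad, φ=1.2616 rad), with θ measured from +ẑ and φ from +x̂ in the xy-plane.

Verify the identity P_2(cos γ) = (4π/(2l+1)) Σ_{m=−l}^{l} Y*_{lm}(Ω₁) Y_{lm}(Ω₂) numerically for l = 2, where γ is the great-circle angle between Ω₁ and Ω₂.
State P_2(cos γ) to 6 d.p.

0.393327

Term-by-term m-sum for l=2 (normalisation 4π/5 = 2.513274):
  m=-2: Y*=+0.081446+0.337792i  Y=-0.314186-0.223539i  product +0.049920-0.124336i
  m=-1: Y*=-0.182444-0.143683i  Y=+0.009861-0.030869i  product -0.006234+0.004215i
  m=+0: Y*=-0.220346-0.000000i  Y=-0.313724+0.000000i  product +0.069128+0.000000i
  m=+1: Y*=+0.182444-0.143683i  Y=-0.009861-0.030869i  product -0.006234-0.004215i
  m=+2: Y*=+0.081446-0.337792i  Y=-0.314186+0.223539i  product +0.049920+0.124336i
Σ over m = +0.156500+0.000000i; ×(4π/5) → +0.393327+0.000000i. Real part: 0.393327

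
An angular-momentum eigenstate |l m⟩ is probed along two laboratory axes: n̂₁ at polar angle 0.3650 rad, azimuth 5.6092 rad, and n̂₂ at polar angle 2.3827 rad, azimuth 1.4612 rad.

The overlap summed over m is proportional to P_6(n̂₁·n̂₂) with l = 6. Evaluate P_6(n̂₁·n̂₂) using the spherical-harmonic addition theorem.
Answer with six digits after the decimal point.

-0.403246

Term-by-term m-sum for l=6 (normalisation 4π/13 = 0.966644):
  m=-6: -0.00062 + 0.00078j × -0.04059 - 0.03135j = 0.00005 - 0.00001j  (running Σ = 0.00005 - 0.00001j)
  m=-5: -0.00882 + 0.00205j × -0.09760 + 0.15991j = 0.00053 - 0.00161j  (running Σ = 0.00058 - 0.00162j)
  m=-4: -0.04494 - 0.02147j × 0.34704 + 0.16270j = -0.01210 - 0.01476j  (running Σ = -0.01152 - 0.01638j)
  m=-3: -0.07962 - 0.16433j × 0.13881 - 0.40686j = -0.07791 + 0.00958j  (running Σ = -0.08943 - 0.00680j)
  m=-2: 0.09556 - 0.42171j × -0.10094 - 0.02249j = -0.01913 + 0.04042j  (running Σ = -0.10856 + 0.03362j)
  m=-1: 0.42383 - 0.33854j × 0.03706 - 0.33683j = -0.09832 - 0.15531j  (running Σ = -0.20688 - 0.12169j)
  m=0: 0.01610 + 0.00000j × -0.21119 + 0.00000j = -0.00340 + 0.00000j  (running Σ = -0.21028 - 0.12169j)
  m=1: -0.42383 - 0.33854j × -0.03706 - 0.33683j = -0.09832 + 0.15531j  (running Σ = -0.30860 + 0.03362j)
  m=2: 0.09556 + 0.42171j × -0.10094 + 0.02249j = -0.01913 - 0.04042j  (running Σ = -0.32773 - 0.00680j)
  m=3: 0.07962 - 0.16433j × -0.13881 - 0.40686j = -0.07791 - 0.00958j  (running Σ = -0.40564 - 0.01638j)
  m=4: -0.04494 + 0.02147j × 0.34704 - 0.16270j = -0.01210 + 0.01476j  (running Σ = -0.41774 - 0.00162j)
  m=5: 0.00882 + 0.00205j × 0.09760 + 0.15991j = 0.00053 + 0.00161j  (running Σ = -0.41721 - 0.00001j)
  m=6: -0.00062 - 0.00078j × -0.04059 + 0.03135j = 0.00005 + 0.00001j  (running Σ = -0.41716 + 0.00000j)
Accumulated sum -0.41716 + 0.00000j; after 4π/(2l+1) scaling, -0.40325 + 0.00000j ⇒ P_6 = -0.403246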